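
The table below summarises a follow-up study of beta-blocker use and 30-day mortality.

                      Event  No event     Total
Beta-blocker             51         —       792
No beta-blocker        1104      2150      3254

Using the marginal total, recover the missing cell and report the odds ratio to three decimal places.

The missing cell is in the exposed row: 792 − 51 = 741.
So a = 51, b = 741, c = 1104, d = 2150.
OR = (a·d)/(b·c) = (51 × 2150) / (741 × 1104) = 109650 / 818064 = 0.13404

0.134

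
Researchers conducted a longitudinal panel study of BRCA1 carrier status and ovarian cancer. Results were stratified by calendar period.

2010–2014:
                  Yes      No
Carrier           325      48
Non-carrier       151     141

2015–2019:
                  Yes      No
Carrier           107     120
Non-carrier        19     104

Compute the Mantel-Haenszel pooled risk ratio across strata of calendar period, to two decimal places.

RR_MH = Σ(aᵢ·n₀ᵢ/nᵢ) / Σ(cᵢ·n₁ᵢ/nᵢ), with n₁ᵢ = aᵢ+bᵢ (exposed), n₀ᵢ = cᵢ+dᵢ (unexposed), nᵢ = n₁ᵢ+n₀ᵢ.
Stratum 1 (2010–2014): n₁ = 373, n₀ = 292, n = 665; a·n₀/n = 325·292/665 = 142.7068; c·n₁/n = 151·373/665 = 84.6962
Stratum 2 (2015–2019): n₁ = 227, n₀ = 123, n = 350; a·n₀/n = 107·123/350 = 37.6029; c·n₁/n = 19·227/350 = 12.3229
RR_MH = (142.7068 + 37.6029) / (84.6962 + 12.3229) = 180.3096 / 97.0191 = 1.85850

1.86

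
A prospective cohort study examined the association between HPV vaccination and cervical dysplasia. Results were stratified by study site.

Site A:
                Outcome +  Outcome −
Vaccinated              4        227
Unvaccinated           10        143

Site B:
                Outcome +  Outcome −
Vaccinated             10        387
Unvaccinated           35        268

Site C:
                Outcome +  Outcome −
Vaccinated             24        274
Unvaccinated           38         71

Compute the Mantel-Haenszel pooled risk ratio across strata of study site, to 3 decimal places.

RR_MH = Σ(aᵢ·n₀ᵢ/nᵢ) / Σ(cᵢ·n₁ᵢ/nᵢ), with n₁ᵢ = aᵢ+bᵢ (exposed), n₀ᵢ = cᵢ+dᵢ (unexposed), nᵢ = n₁ᵢ+n₀ᵢ.
Stratum 1 (Site A): n₁ = 231, n₀ = 153, n = 384; a·n₀/n = 4·153/384 = 1.5938; c·n₁/n = 10·231/384 = 6.0156
Stratum 2 (Site B): n₁ = 397, n₀ = 303, n = 700; a·n₀/n = 10·303/700 = 4.3286; c·n₁/n = 35·397/700 = 19.8500
Stratum 3 (Site C): n₁ = 298, n₀ = 109, n = 407; a·n₀/n = 24·109/407 = 6.4275; c·n₁/n = 38·298/407 = 27.8231
RR_MH = (1.5938 + 4.3286 + 6.4275) / (6.0156 + 19.8500 + 27.8231) = 12.3498 / 53.6887 = 0.23003

0.230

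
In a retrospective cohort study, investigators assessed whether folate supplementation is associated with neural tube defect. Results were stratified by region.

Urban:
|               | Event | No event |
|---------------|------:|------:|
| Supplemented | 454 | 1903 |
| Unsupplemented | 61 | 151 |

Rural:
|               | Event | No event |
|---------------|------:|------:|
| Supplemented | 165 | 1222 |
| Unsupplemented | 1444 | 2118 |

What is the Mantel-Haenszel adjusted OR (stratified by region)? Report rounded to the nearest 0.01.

OR_MH = Σ(aᵢdᵢ/nᵢ) / Σ(bᵢcᵢ/nᵢ), where nᵢ is the stratum total.
Stratum 1 (Urban): n = 2569; a·d/n = 454·151/2569 = 26.6851; b·c/n = 1903·61/2569 = 45.1861
Stratum 2 (Rural): n = 4949; a·d/n = 165·2118/4949 = 70.6143; b·c/n = 1222·1444/4949 = 356.5504
OR_MH = (26.6851 + 70.6143) / (45.1861 + 356.5504) = 97.2994 / 401.7365 = 0.24220

0.24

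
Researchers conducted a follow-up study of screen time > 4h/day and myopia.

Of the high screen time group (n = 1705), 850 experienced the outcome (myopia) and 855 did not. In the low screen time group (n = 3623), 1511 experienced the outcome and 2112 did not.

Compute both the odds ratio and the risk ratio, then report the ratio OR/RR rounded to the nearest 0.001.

1.162

From the description: a = 850, b = 855, c = 1511, d = 2112.
OR = (850·2112)/(855·1511) = 1795200/1291905 = 1.38958
Risk in exposed = 850/1705 = 0.49853; risk in unexposed = 1511/3623 = 0.41706; RR = 1.19536
OR/RR = 1.38958 / 1.19536 = 1.16248
The outcome is not rare, so the OR lies further from 1 than the RR.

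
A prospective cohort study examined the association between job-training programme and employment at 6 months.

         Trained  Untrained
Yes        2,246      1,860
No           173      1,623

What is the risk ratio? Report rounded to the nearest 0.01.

Reading the table with exposure as columns: a = 2246 (Trained, case), b = 173 (Trained, non-case), c = 1860 (Untrained, case), d = 1623.
Risk in exposed = 2246/2419 = 0.92848; risk in unexposed = 1860/3483 = 0.53402.
RR = 0.92848 / 0.53402 = 1.73866
The risk among the exposed is 1.74 times that among the unexposed.

1.74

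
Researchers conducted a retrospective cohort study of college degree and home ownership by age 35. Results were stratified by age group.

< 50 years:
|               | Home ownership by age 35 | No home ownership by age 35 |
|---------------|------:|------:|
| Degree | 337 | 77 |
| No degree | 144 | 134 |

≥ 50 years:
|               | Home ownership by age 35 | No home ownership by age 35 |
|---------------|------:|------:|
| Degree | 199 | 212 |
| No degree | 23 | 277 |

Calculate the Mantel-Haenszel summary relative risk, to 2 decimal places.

2.21

RR_MH = Σ(aᵢ·n₀ᵢ/nᵢ) / Σ(cᵢ·n₁ᵢ/nᵢ), with n₁ᵢ = aᵢ+bᵢ (exposed), n₀ᵢ = cᵢ+dᵢ (unexposed), nᵢ = n₁ᵢ+n₀ᵢ.
Stratum 1 (< 50 years): n₁ = 414, n₀ = 278, n = 692; a·n₀/n = 337·278/692 = 135.3844; c·n₁/n = 144·414/692 = 86.1503
Stratum 2 (≥ 50 years): n₁ = 411, n₀ = 300, n = 711; a·n₀/n = 199·300/711 = 83.9662; c·n₁/n = 23·411/711 = 13.2954
RR_MH = (135.3844 + 83.9662) / (86.1503 + 13.2954) = 219.3506 / 99.4456 = 2.20573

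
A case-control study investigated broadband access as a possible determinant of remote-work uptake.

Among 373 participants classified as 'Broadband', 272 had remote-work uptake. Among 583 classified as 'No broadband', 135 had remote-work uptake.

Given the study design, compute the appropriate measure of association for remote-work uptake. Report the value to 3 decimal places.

From the description: a = 272, b = 101, c = 135, d = 448.
This is a case-control study: participants were sampled on outcome status, so risks in the source population cannot be estimated directly — relative risk is not valid here. The odds ratio is the appropriate measure.
OR = (a·d)/(b·c) = (272 × 448) / (101 × 135) = 121856 / 13635 = 8.93700

8.937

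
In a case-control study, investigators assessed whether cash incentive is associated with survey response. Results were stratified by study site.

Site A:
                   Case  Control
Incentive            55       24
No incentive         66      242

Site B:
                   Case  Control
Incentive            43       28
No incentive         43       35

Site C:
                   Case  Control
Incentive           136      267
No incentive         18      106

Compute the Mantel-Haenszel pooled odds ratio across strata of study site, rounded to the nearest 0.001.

OR_MH = Σ(aᵢdᵢ/nᵢ) / Σ(bᵢcᵢ/nᵢ), where nᵢ is the stratum total.
Stratum 1 (Site A): n = 387; a·d/n = 55·242/387 = 34.3928; b·c/n = 24·66/387 = 4.0930
Stratum 2 (Site B): n = 149; a·d/n = 43·35/149 = 10.1007; b·c/n = 28·43/149 = 8.0805
Stratum 3 (Site C): n = 527; a·d/n = 136·106/527 = 27.3548; b·c/n = 267·18/527 = 9.1195
OR_MH = (34.3928 + 10.1007 + 27.3548) / (4.0930 + 8.0805 + 9.1195) = 71.8483 / 21.2931 = 3.37425

3.374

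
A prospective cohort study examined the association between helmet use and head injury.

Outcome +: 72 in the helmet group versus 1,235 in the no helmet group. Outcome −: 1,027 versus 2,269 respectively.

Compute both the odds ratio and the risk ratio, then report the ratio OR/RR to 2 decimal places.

From the description: a = 72, b = 1027, c = 1235, d = 2269.
OR = (72·2269)/(1027·1235) = 163368/1268345 = 0.12880
Risk in exposed = 72/1099 = 0.06551; risk in unexposed = 1235/3504 = 0.35245; RR = 0.18588
OR/RR = 0.12880 / 0.18588 = 0.69294
The outcome is not rare, so the OR lies further from 1 than the RR.

0.69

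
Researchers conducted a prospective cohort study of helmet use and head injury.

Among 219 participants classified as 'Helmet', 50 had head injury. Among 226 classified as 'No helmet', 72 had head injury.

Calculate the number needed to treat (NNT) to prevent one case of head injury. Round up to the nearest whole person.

Risk in treated group = 50/219 = 0.22831; risk in control = 72/226 = 0.31858.
Absolute risk reduction = 0.31858 − 0.22831 = 0.09027
NNT = 1 / ARR = 1 / 0.09027 = 11.077 → round up → 12

12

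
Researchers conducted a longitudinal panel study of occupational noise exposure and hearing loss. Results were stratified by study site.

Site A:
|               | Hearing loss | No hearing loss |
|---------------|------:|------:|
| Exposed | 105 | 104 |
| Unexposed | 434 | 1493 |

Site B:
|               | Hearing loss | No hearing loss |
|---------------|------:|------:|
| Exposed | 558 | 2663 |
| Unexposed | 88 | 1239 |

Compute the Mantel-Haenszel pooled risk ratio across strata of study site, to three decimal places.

2.458

RR_MH = Σ(aᵢ·n₀ᵢ/nᵢ) / Σ(cᵢ·n₁ᵢ/nᵢ), with n₁ᵢ = aᵢ+bᵢ (exposed), n₀ᵢ = cᵢ+dᵢ (unexposed), nᵢ = n₁ᵢ+n₀ᵢ.
Stratum 1 (Site A): n₁ = 209, n₀ = 1927, n = 2136; a·n₀/n = 105·1927/2136 = 94.7261; c·n₁/n = 434·209/2136 = 42.4654
Stratum 2 (Site B): n₁ = 3221, n₀ = 1327, n = 4548; a·n₀/n = 558·1327/4548 = 162.8113; c·n₁/n = 88·3221/4548 = 62.3237
RR_MH = (94.7261 + 162.8113) / (42.4654 + 62.3237) = 257.5375 / 104.7890 = 2.45768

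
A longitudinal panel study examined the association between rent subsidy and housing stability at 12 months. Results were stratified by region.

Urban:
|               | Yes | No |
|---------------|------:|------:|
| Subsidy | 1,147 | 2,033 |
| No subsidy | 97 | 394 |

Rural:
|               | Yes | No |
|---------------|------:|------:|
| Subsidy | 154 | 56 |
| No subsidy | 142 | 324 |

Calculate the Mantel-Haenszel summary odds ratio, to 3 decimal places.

OR_MH = Σ(aᵢdᵢ/nᵢ) / Σ(bᵢcᵢ/nᵢ), where nᵢ is the stratum total.
Stratum 1 (Urban): n = 3671; a·d/n = 1147·394/3671 = 123.1049; b·c/n = 2033·97/3671 = 53.7186
Stratum 2 (Rural): n = 676; a·d/n = 154·324/676 = 73.8107; b·c/n = 56·142/676 = 11.7633
OR_MH = (123.1049 + 73.8107) / (53.7186 + 11.7633) = 196.9155 / 65.4819 = 3.00717

3.007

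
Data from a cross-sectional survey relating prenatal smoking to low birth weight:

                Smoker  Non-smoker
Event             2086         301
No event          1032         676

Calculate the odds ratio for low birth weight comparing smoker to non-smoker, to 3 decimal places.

Reading the table with exposure as columns: a = 2086 (Smoker, case), b = 1032 (Smoker, non-case), c = 301 (Non-smoker, case), d = 676.
OR = (a·d)/(b·c) = (2086 × 676) / (1032 × 301) = 1410136 / 310632 = 4.53957
The odds of low birth weight are about 4.54 times as high in the smoker group.

4.540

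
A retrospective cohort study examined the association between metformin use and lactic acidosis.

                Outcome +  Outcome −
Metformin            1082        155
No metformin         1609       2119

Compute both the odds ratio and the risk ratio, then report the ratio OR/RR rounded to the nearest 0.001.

Cells: a = 1082, b = 155, c = 1609, d = 2119.
OR = (1082·2119)/(155·1609) = 2292758/249395 = 9.19328
Risk in exposed = 1082/1237 = 0.87470; risk in unexposed = 1609/3728 = 0.43160; RR = 2.02664
OR/RR = 9.19328 / 2.02664 = 4.53621
The outcome is not rare, so the OR lies further from 1 than the RR.

4.536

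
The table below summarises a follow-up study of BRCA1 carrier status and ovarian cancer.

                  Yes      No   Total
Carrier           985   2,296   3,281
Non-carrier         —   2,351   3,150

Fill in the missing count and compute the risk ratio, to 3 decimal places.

1.184

The missing cell is in the unexposed row: 3150 − 2351 = 799.
So a = 985, b = 2296, c = 799, d = 2351.
RR = [a/(a+b)] / [c/(c+d)] = (985/3281) / (799/3150) = 0.30021/0.25365 = 1.18357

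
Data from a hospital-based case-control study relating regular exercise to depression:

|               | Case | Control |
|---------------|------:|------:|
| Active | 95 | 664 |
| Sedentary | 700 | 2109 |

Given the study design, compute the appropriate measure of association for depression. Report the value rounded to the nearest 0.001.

Cells: a = 95, b = 664, c = 700, d = 2109.
This is a hospital-based case-control study: participants were sampled on outcome status, so risks in the source population cannot be estimated directly — relative risk is not valid here. The odds ratio is the appropriate measure.
OR = (a·d)/(b·c) = (95 × 2109) / (664 × 700) = 200355 / 464800 = 0.43106

0.431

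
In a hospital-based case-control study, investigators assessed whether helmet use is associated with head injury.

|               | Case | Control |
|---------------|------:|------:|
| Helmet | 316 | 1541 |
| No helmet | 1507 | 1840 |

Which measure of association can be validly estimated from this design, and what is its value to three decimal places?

0.250

Cells: a = 316, b = 1541, c = 1507, d = 1840.
This is a hospital-based case-control study: participants were sampled on outcome status, so risks in the source population cannot be estimated directly — relative risk is not valid here. The odds ratio is the appropriate measure.
OR = (a·d)/(b·c) = (316 × 1840) / (1541 × 1507) = 581440 / 2322287 = 0.25037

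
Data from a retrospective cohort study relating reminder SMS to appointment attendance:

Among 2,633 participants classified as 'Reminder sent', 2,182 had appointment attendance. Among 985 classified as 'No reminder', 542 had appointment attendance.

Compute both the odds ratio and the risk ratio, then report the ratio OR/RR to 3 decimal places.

2.626

From the description: a = 2182, b = 451, c = 542, d = 443.
OR = (2182·443)/(451·542) = 966626/244442 = 3.95442
Risk in exposed = 2182/2633 = 0.82871; risk in unexposed = 542/985 = 0.55025; RR = 1.50605
OR/RR = 3.95442 / 1.50605 = 2.62568
The outcome is not rare, so the OR lies further from 1 than the RR.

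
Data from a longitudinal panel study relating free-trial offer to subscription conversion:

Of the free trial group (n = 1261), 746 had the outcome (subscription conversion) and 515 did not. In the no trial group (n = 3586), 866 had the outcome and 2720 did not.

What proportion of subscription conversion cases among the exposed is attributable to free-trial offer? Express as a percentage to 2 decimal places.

From the description: a = 746, b = 515, c = 866, d = 2720.
Risk in exposed = 746/1261 = 0.59159; risk in unexposed = 866/3586 = 0.24149.
RR = 0.59159/0.24149 = 2.44972
AR% = (RR − 1)/RR × 100 = (2.44972 − 1)/2.44972 × 100 = 59.1790%

59.18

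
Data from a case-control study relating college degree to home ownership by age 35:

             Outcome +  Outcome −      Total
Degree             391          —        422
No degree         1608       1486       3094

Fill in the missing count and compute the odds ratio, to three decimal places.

11.656

The missing cell is in the exposed row: 422 − 391 = 31.
So a = 391, b = 31, c = 1608, d = 1486.
OR = (a·d)/(b·c) = (391 × 1486) / (31 × 1608) = 581026 / 49848 = 11.65595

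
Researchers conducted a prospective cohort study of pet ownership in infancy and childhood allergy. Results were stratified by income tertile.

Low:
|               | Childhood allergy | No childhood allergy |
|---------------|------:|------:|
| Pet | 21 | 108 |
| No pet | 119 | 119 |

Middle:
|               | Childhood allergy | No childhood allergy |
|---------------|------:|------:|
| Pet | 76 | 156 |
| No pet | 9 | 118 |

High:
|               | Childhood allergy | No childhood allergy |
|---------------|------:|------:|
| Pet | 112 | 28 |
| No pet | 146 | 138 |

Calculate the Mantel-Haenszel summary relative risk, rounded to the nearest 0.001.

1.205

RR_MH = Σ(aᵢ·n₀ᵢ/nᵢ) / Σ(cᵢ·n₁ᵢ/nᵢ), with n₁ᵢ = aᵢ+bᵢ (exposed), n₀ᵢ = cᵢ+dᵢ (unexposed), nᵢ = n₁ᵢ+n₀ᵢ.
Stratum 1 (Low): n₁ = 129, n₀ = 238, n = 367; a·n₀/n = 21·238/367 = 13.6185; c·n₁/n = 119·129/367 = 41.8283
Stratum 2 (Middle): n₁ = 232, n₀ = 127, n = 359; a·n₀/n = 76·127/359 = 26.8858; c·n₁/n = 9·232/359 = 5.8162
Stratum 3 (High): n₁ = 140, n₀ = 284, n = 424; a·n₀/n = 112·284/424 = 75.0189; c·n₁/n = 146·140/424 = 48.2075
RR_MH = (13.6185 + 26.8858 + 75.0189) / (41.8283 + 5.8162 + 48.2075) = 115.5232 / 95.8520 = 1.20522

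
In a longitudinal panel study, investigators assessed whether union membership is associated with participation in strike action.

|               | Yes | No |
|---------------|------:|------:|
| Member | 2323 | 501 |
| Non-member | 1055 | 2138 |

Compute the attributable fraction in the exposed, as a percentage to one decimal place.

Cells: a = 2323, b = 501, c = 1055, d = 2138.
Risk in exposed = 2323/2824 = 0.82259; risk in unexposed = 1055/3193 = 0.33041.
RR = 0.82259/0.33041 = 2.48961
AR% = (RR − 1)/RR × 100 = (2.48961 − 1)/2.48961 × 100 = 59.8330%

59.8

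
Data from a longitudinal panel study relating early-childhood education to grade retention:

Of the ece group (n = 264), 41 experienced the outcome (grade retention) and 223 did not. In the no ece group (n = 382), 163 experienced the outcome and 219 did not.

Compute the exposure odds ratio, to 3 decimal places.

0.247

From the description: a = 41, b = 223, c = 163, d = 219.
OR = (a·d)/(b·c) = (41 × 219) / (223 × 163) = 8979 / 36349 = 0.24702
Exposure is associated with lower odds of grade retention (OR = 0.25 < 1).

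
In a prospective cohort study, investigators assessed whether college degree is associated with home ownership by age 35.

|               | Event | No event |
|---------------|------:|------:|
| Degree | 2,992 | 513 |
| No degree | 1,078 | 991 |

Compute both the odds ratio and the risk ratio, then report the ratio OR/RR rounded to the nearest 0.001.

3.273

Cells: a = 2992, b = 513, c = 1078, d = 991.
OR = (2992·991)/(513·1078) = 2965072/553014 = 5.36166
Risk in exposed = 2992/3505 = 0.85364; risk in unexposed = 1078/2069 = 0.52102; RR = 1.63838
OR/RR = 5.36166 / 1.63838 = 3.27253
The outcome is not rare, so the OR lies further from 1 than the RR.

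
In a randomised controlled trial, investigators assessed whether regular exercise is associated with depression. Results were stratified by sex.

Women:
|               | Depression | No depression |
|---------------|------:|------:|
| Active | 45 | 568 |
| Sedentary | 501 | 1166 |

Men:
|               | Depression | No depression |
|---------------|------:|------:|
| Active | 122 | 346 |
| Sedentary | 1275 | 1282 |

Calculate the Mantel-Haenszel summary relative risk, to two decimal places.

RR_MH = Σ(aᵢ·n₀ᵢ/nᵢ) / Σ(cᵢ·n₁ᵢ/nᵢ), with n₁ᵢ = aᵢ+bᵢ (exposed), n₀ᵢ = cᵢ+dᵢ (unexposed), nᵢ = n₁ᵢ+n₀ᵢ.
Stratum 1 (Women): n₁ = 613, n₀ = 1667, n = 2280; a·n₀/n = 45·1667/2280 = 32.9013; c·n₁/n = 501·613/2280 = 134.6987
Stratum 2 (Men): n₁ = 468, n₀ = 2557, n = 3025; a·n₀/n = 122·2557/3025 = 103.1253; c·n₁/n = 1275·468/3025 = 197.2562
RR_MH = (32.9013 + 103.1253) / (134.6987 + 197.2562) = 136.0266 / 331.9549 = 0.40977

0.41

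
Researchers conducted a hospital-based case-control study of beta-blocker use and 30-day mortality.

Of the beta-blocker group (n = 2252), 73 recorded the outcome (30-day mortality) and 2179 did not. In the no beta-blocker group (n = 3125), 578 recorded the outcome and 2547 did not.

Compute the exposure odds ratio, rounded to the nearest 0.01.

From the description: a = 73, b = 2179, c = 578, d = 2547.
OR = (a·d)/(b·c) = (73 × 2547) / (2179 × 578) = 185931 / 1259462 = 0.14763
Exposure is associated with lower odds of 30-day mortality (OR = 0.15 < 1).

0.15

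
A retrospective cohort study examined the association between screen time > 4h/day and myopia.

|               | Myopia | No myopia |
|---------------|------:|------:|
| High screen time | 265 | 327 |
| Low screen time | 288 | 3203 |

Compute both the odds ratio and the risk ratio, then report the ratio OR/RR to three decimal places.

Cells: a = 265, b = 327, c = 288, d = 3203.
OR = (265·3203)/(327·288) = 848795/94176 = 9.01286
Risk in exposed = 265/592 = 0.44764; risk in unexposed = 288/3491 = 0.08250; RR = 5.42602
OR/RR = 9.01286 / 5.42602 = 1.66104
The outcome is not rare, so the OR lies further from 1 than the RR.

1.661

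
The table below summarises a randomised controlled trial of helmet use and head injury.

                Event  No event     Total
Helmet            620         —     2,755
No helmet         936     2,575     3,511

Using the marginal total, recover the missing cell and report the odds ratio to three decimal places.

The missing cell is in the exposed row: 2755 − 620 = 2135.
So a = 620, b = 2135, c = 936, d = 2575.
OR = (a·d)/(b·c) = (620 × 2575) / (2135 × 936) = 1596500 / 1998360 = 0.79891

0.799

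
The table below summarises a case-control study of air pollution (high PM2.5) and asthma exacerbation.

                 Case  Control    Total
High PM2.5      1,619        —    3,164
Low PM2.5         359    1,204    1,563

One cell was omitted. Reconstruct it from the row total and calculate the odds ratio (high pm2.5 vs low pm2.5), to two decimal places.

3.51

The missing cell is in the exposed row: 3164 − 1619 = 1545.
So a = 1619, b = 1545, c = 359, d = 1204.
OR = (a·d)/(b·c) = (1619 × 1204) / (1545 × 359) = 1949276 / 554655 = 3.51439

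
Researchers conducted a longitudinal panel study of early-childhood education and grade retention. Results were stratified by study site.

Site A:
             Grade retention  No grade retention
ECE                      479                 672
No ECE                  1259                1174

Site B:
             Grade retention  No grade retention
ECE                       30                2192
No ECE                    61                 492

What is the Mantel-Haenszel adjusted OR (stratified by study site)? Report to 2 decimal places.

OR_MH = Σ(aᵢdᵢ/nᵢ) / Σ(bᵢcᵢ/nᵢ), where nᵢ is the stratum total.
Stratum 1 (Site A): n = 3584; a·d/n = 479·1174/3584 = 156.9046; b·c/n = 672·1259/3584 = 236.0625
Stratum 2 (Site B): n = 2775; a·d/n = 30·492/2775 = 5.3189; b·c/n = 2192·61/2775 = 48.1845
OR_MH = (156.9046 + 5.3189) / (236.0625 + 48.1845) = 162.2235 / 284.2470 = 0.57071

0.57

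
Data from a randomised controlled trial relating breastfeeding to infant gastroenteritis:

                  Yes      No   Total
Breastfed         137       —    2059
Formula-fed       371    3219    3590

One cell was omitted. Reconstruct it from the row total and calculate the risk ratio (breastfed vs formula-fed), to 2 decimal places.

0.64

The missing cell is in the exposed row: 2059 − 137 = 1922.
So a = 137, b = 1922, c = 371, d = 3219.
RR = [a/(a+b)] / [c/(c+d)] = (137/2059) / (371/3590) = 0.06654/0.10334 = 0.64385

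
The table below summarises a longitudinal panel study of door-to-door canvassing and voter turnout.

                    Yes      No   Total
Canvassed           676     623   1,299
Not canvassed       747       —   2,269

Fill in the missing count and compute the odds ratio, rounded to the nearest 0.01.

2.21

The missing cell is in the unexposed row: 2269 − 747 = 1522.
So a = 676, b = 623, c = 747, d = 1522.
OR = (a·d)/(b·c) = (676 × 1522) / (623 × 747) = 1028872 / 465381 = 2.21082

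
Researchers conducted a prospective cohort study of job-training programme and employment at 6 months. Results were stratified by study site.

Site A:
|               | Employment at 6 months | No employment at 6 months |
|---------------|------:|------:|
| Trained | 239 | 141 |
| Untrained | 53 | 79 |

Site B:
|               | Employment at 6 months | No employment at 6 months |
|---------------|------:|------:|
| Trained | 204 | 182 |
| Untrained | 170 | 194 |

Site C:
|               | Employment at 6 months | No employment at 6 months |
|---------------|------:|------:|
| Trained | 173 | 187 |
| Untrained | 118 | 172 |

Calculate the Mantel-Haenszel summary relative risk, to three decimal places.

1.237

RR_MH = Σ(aᵢ·n₀ᵢ/nᵢ) / Σ(cᵢ·n₁ᵢ/nᵢ), with n₁ᵢ = aᵢ+bᵢ (exposed), n₀ᵢ = cᵢ+dᵢ (unexposed), nᵢ = n₁ᵢ+n₀ᵢ.
Stratum 1 (Site A): n₁ = 380, n₀ = 132, n = 512; a·n₀/n = 239·132/512 = 61.6172; c·n₁/n = 53·380/512 = 39.3359
Stratum 2 (Site B): n₁ = 386, n₀ = 364, n = 750; a·n₀/n = 204·364/750 = 99.0080; c·n₁/n = 170·386/750 = 87.4933
Stratum 3 (Site C): n₁ = 360, n₀ = 290, n = 650; a·n₀/n = 173·290/650 = 77.1846; c·n₁/n = 118·360/650 = 65.3538
RR_MH = (61.6172 + 99.0080 + 77.1846) / (39.3359 + 87.4933 + 65.3538) = 237.8098 / 192.1831 = 1.23741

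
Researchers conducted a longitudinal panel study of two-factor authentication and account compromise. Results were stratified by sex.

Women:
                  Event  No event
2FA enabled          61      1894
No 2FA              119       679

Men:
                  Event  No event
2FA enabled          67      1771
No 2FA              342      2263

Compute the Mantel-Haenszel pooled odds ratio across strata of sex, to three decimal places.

0.225

OR_MH = Σ(aᵢdᵢ/nᵢ) / Σ(bᵢcᵢ/nᵢ), where nᵢ is the stratum total.
Stratum 1 (Women): n = 2753; a·d/n = 61·679/2753 = 15.0450; b·c/n = 1894·119/2753 = 81.8692
Stratum 2 (Men): n = 4443; a·d/n = 67·2263/4443 = 34.1258; b·c/n = 1771·342/4443 = 136.3228
OR_MH = (15.0450 + 34.1258) / (81.8692 + 136.3228) = 49.1709 / 218.1920 = 0.22536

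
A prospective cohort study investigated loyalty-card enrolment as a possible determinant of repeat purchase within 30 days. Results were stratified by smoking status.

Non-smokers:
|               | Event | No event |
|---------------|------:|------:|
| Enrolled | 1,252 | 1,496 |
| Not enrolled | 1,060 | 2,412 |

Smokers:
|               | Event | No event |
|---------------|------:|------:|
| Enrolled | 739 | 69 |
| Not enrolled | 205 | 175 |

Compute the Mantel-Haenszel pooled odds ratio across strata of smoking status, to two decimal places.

2.23

OR_MH = Σ(aᵢdᵢ/nᵢ) / Σ(bᵢcᵢ/nᵢ), where nᵢ is the stratum total.
Stratum 1 (Non-smokers): n = 6220; a·d/n = 1252·2412/6220 = 485.5023; b·c/n = 1496·1060/6220 = 254.9453
Stratum 2 (Smokers): n = 1188; a·d/n = 739·175/1188 = 108.8594; b·c/n = 69·205/1188 = 11.9066
OR_MH = (485.5023 + 108.8594) / (254.9453 + 11.9066) = 594.3617 / 266.8519 = 2.22731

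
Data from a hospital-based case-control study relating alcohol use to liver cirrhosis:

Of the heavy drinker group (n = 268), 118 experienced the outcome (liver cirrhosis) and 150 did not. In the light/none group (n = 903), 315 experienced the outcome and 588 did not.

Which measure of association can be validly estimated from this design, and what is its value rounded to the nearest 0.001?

1.468

From the description: a = 118, b = 150, c = 315, d = 588.
This is a hospital-based case-control study: participants were sampled on outcome status, so risks in the source population cannot be estimated directly — relative risk is not valid here. The odds ratio is the appropriate measure.
OR = (a·d)/(b·c) = (118 × 588) / (150 × 315) = 69384 / 47250 = 1.46844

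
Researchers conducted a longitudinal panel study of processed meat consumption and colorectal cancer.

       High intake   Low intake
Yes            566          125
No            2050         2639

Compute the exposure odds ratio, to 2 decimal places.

Reading the table with exposure as columns: a = 566 (High intake, case), b = 2050 (High intake, non-case), c = 125 (Low intake, case), d = 2639.
OR = (a·d)/(b·c) = (566 × 2639) / (2050 × 125) = 1493674 / 256250 = 5.82897
The odds of colorectal cancer are about 5.83 times as high in the high intake group.

5.83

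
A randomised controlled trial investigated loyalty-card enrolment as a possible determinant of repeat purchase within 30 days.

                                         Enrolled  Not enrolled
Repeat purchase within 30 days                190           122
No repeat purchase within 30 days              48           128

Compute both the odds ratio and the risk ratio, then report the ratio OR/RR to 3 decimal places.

Reading the table with exposure as columns: a = 190 (Enrolled, case), b = 48 (Enrolled, non-case), c = 122 (Not enrolled, case), d = 128.
OR = (190·128)/(48·122) = 24320/5856 = 4.15301
Risk in exposed = 190/238 = 0.79832; risk in unexposed = 122/250 = 0.48800; RR = 1.63590
OR/RR = 4.15301 / 1.63590 = 2.53867
The outcome is not rare, so the OR lies further from 1 than the RR.

2.539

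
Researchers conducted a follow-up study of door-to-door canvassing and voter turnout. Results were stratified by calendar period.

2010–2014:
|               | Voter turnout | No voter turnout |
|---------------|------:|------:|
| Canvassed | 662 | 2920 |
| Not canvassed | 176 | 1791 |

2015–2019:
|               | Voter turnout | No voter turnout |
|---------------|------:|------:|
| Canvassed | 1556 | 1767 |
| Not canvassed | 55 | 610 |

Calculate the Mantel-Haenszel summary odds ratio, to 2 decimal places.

OR_MH = Σ(aᵢdᵢ/nᵢ) / Σ(bᵢcᵢ/nᵢ), where nᵢ is the stratum total.
Stratum 1 (2010–2014): n = 5549; a·d/n = 662·1791/5549 = 213.6677; b·c/n = 2920·176/5549 = 92.6149
Stratum 2 (2015–2019): n = 3988; a·d/n = 1556·610/3988 = 238.0040; b·c/n = 1767·55/3988 = 24.3694
OR_MH = (213.6677 + 238.0040) / (92.6149 + 24.3694) = 451.6717 / 116.9842 = 3.86096

3.86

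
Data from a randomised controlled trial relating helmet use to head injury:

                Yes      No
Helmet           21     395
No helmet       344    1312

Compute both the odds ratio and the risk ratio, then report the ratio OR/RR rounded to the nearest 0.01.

Cells: a = 21, b = 395, c = 344, d = 1312.
OR = (21·1312)/(395·344) = 27552/135880 = 0.20277
Risk in exposed = 21/416 = 0.05048; risk in unexposed = 344/1656 = 0.20773; RR = 0.24301
OR/RR = 0.20277 / 0.24301 = 0.83439
The outcome is not rare, so the OR lies further from 1 than the RR.

0.83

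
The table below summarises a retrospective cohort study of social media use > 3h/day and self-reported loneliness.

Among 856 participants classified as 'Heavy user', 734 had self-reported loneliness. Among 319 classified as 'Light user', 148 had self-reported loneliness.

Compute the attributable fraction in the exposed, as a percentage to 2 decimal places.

45.89

From the description: a = 734, b = 122, c = 148, d = 171.
Risk in exposed = 734/856 = 0.85748; risk in unexposed = 148/319 = 0.46395.
RR = 0.85748/0.46395 = 1.84821
AR% = (RR − 1)/RR × 100 = (1.84821 − 1)/1.84821 × 100 = 45.8936%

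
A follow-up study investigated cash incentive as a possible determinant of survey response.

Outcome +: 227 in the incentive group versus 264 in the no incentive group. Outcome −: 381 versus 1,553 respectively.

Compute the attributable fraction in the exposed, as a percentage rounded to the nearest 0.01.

From the description: a = 227, b = 381, c = 264, d = 1553.
Risk in exposed = 227/608 = 0.37336; risk in unexposed = 264/1817 = 0.14529.
RR = 0.37336/0.14529 = 2.56965
AR% = (RR − 1)/RR × 100 = (2.56965 − 1)/2.56965 × 100 = 61.0841%

61.08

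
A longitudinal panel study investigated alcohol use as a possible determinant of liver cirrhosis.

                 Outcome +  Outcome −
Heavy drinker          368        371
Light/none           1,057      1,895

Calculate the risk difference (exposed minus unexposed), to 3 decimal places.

Cells: a = 368, b = 371, c = 1057, d = 1895.
Risk in exposed = 368/739 = 0.497970; risk in unexposed = 1057/2952 = 0.358062.
Risk difference = 0.497970 − 0.358062 = 0.139908

0.140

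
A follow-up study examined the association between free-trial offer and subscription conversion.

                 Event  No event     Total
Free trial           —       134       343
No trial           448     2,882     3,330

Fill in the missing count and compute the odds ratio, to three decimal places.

10.034

The missing cell is in the exposed row: 343 − 134 = 209.
So a = 209, b = 134, c = 448, d = 2882.
OR = (a·d)/(b·c) = (209 × 2882) / (134 × 448) = 602338 / 60032 = 10.03362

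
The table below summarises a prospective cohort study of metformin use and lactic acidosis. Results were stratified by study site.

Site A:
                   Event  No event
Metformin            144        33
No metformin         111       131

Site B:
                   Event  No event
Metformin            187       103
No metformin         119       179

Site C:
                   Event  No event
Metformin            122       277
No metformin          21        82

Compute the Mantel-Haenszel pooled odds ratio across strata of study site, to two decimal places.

2.96

OR_MH = Σ(aᵢdᵢ/nᵢ) / Σ(bᵢcᵢ/nᵢ), where nᵢ is the stratum total.
Stratum 1 (Site A): n = 419; a·d/n = 144·131/419 = 45.0215; b·c/n = 33·111/419 = 8.7422
Stratum 2 (Site B): n = 588; a·d/n = 187·179/588 = 56.9269; b·c/n = 103·119/588 = 20.8452
Stratum 3 (Site C): n = 502; a·d/n = 122·82/502 = 19.9283; b·c/n = 277·21/502 = 11.5876
OR_MH = (45.0215 + 56.9269 + 19.9283) / (8.7422 + 20.8452 + 11.5876) = 121.8766 / 41.1751 = 2.95996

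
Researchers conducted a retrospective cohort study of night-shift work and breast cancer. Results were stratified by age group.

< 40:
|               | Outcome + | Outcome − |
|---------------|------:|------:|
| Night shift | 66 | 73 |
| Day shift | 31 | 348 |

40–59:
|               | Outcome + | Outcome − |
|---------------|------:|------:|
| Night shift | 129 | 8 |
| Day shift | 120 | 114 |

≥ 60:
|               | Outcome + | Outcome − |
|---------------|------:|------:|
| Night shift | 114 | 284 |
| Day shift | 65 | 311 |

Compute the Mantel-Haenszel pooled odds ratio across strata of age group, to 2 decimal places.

OR_MH = Σ(aᵢdᵢ/nᵢ) / Σ(bᵢcᵢ/nᵢ), where nᵢ is the stratum total.
Stratum 1 (< 40): n = 518; a·d/n = 66·348/518 = 44.3398; b·c/n = 73·31/518 = 4.3687
Stratum 2 (40–59): n = 371; a·d/n = 129·114/371 = 39.6388; b·c/n = 8·120/371 = 2.5876
Stratum 3 (≥ 60): n = 774; a·d/n = 114·311/774 = 45.8062; b·c/n = 284·65/774 = 23.8501
OR_MH = (44.3398 + 39.6388 + 45.8062) / (4.3687 + 2.5876 + 23.8501) = 129.7848 / 30.8065 = 4.21291

4.21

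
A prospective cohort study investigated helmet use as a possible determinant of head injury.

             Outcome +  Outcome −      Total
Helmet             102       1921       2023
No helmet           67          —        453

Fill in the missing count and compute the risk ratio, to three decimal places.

0.341

The missing cell is in the unexposed row: 453 − 67 = 386.
So a = 102, b = 1921, c = 67, d = 386.
RR = [a/(a+b)] / [c/(c+d)] = (102/2023) / (67/453) = 0.05042/0.14790 = 0.34090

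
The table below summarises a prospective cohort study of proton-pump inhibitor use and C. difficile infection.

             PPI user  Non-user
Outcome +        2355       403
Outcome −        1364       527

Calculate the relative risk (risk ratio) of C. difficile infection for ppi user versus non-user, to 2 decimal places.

Reading the table with exposure as columns: a = 2355 (PPI user, case), b = 1364 (PPI user, non-case), c = 403 (Non-user, case), d = 527.
Risk in exposed = 2355/3719 = 0.63323; risk in unexposed = 403/930 = 0.43333.
RR = 0.63323 / 0.43333 = 1.46131
The risk among the exposed is 1.46 times that among the unexposed.

1.46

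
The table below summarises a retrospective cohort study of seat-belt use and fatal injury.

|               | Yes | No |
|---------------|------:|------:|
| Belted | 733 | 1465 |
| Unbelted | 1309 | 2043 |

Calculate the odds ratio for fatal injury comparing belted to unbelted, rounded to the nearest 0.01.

Cells: a = 733, b = 1465, c = 1309, d = 2043.
OR = (a·d)/(b·c) = (733 × 2043) / (1465 × 1309) = 1497519 / 1917685 = 0.78090
Exposure is associated with lower odds of fatal injury (OR = 0.78 < 1).

0.78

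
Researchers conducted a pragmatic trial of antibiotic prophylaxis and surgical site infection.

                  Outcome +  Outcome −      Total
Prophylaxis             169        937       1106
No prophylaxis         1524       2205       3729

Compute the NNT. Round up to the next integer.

4

Risk in treated group = 169/1106 = 0.15280; risk in control = 1524/3729 = 0.40869.
Absolute risk reduction = 0.40869 − 0.15280 = 0.25589
NNT = 1 / ARR = 1 / 0.25589 = 3.908 → round up → 4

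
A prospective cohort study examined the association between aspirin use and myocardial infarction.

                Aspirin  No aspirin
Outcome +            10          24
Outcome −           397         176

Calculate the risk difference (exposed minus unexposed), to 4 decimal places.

Reading the table with exposure as columns: a = 10 (Aspirin, case), b = 397 (Aspirin, non-case), c = 24 (No aspirin, case), d = 176.
Risk in exposed = 10/407 = 0.024570; risk in unexposed = 24/200 = 0.120000.
Risk difference = 0.024570 − 0.120000 = -0.095430

-0.0954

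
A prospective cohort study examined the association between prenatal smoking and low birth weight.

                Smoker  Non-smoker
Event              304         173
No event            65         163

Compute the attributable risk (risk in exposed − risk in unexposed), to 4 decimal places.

0.3090

Reading the table with exposure as columns: a = 304 (Smoker, case), b = 65 (Smoker, non-case), c = 173 (Non-smoker, case), d = 163.
Risk in exposed = 304/369 = 0.823848; risk in unexposed = 173/336 = 0.514881.
Risk difference = 0.823848 − 0.514881 = 0.308967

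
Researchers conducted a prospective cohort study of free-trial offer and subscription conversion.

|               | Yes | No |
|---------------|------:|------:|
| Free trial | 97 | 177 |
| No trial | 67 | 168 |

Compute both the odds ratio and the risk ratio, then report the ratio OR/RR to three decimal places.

1.107

Cells: a = 97, b = 177, c = 67, d = 168.
OR = (97·168)/(177·67) = 16296/11859 = 1.37415
Risk in exposed = 97/274 = 0.35401; risk in unexposed = 67/235 = 0.28511; RR = 1.24169
OR/RR = 1.37415 / 1.24169 = 1.10667
The outcome is not rare, so the OR lies further from 1 than the RR.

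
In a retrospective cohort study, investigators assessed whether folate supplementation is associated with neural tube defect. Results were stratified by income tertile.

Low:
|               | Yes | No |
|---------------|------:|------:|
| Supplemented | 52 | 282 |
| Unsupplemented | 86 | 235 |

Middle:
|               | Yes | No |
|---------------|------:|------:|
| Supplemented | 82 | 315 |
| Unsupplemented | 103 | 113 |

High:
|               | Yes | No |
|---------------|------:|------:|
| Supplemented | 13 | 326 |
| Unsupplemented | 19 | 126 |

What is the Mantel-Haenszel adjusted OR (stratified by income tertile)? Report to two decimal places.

0.36

OR_MH = Σ(aᵢdᵢ/nᵢ) / Σ(bᵢcᵢ/nᵢ), where nᵢ is the stratum total.
Stratum 1 (Low): n = 655; a·d/n = 52·235/655 = 18.6565; b·c/n = 282·86/655 = 37.0260
Stratum 2 (Middle): n = 613; a·d/n = 82·113/613 = 15.1158; b·c/n = 315·103/613 = 52.9282
Stratum 3 (High): n = 484; a·d/n = 13·126/484 = 3.3843; b·c/n = 326·19/484 = 12.7975
OR_MH = (18.6565 + 15.1158 + 3.3843) / (37.0260 + 52.9282 + 12.7975) = 37.1566 / 102.7517 = 0.36162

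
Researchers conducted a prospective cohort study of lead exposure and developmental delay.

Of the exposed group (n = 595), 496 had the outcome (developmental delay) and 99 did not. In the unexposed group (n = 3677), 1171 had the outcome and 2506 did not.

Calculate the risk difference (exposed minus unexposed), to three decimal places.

From the description: a = 496, b = 99, c = 1171, d = 2506.
Risk in exposed = 496/595 = 0.833613; risk in unexposed = 1171/3677 = 0.318466.
Risk difference = 0.833613 − 0.318466 = 0.515147

0.515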